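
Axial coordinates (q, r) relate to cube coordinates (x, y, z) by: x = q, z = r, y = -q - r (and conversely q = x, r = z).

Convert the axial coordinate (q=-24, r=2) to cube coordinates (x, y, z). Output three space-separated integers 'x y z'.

Answer: -24 22 2

Derivation:
x = q = -24
z = r = 2
y = -x - z = -(-24) - (2) = 22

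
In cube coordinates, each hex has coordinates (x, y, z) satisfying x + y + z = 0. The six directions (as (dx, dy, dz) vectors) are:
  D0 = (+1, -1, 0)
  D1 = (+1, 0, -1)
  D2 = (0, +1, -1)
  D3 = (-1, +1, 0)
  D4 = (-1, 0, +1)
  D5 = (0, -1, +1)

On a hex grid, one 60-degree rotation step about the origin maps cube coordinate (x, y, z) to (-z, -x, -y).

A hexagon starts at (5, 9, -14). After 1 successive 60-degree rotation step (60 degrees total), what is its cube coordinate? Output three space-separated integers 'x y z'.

Answer: 14 -5 -9

Derivation:
Start: (5, 9, -14)
Step 1: (5, 9, -14) -> (-(-14), -(5), -(9)) = (14, -5, -9)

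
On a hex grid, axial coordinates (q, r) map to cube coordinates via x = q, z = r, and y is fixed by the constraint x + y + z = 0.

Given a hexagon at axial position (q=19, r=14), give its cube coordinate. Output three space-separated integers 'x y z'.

x = q = 19
z = r = 14
y = -x - z = -(19) - (14) = -33

Answer: 19 -33 14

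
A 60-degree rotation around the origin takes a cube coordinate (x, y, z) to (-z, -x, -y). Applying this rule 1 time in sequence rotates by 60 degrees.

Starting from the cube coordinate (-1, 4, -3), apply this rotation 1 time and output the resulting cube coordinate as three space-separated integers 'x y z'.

Start: (-1, 4, -3)
Step 1: (-1, 4, -3) -> (-(-3), -(-1), -(4)) = (3, 1, -4)

Answer: 3 1 -4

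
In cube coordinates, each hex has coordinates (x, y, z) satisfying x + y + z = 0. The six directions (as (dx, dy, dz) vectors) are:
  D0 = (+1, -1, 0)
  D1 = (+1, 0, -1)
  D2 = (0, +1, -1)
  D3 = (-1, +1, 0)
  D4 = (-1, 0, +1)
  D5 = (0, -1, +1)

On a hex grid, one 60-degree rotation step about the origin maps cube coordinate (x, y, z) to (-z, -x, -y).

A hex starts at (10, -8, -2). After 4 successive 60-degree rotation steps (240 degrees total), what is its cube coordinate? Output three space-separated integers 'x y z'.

Start: (10, -8, -2)
Step 1: (10, -8, -2) -> (-(-2), -(10), -(-8)) = (2, -10, 8)
Step 2: (2, -10, 8) -> (-(8), -(2), -(-10)) = (-8, -2, 10)
Step 3: (-8, -2, 10) -> (-(10), -(-8), -(-2)) = (-10, 8, 2)
Step 4: (-10, 8, 2) -> (-(2), -(-10), -(8)) = (-2, 10, -8)

Answer: -2 10 -8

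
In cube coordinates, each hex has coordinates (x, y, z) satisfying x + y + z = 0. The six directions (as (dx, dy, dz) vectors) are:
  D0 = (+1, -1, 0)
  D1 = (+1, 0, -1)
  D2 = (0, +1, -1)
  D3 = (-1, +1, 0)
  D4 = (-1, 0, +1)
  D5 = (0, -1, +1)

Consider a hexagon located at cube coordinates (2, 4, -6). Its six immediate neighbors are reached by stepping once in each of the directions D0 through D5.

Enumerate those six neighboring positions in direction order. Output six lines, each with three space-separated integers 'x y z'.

Answer: 3 3 -6
3 4 -7
2 5 -7
1 5 -6
1 4 -5
2 3 -5

Derivation:
Center: (2, 4, -6). Add each direction:
  D0: (2, 4, -6) + (1, -1, 0) = (3, 3, -6)
  D1: (2, 4, -6) + (1, 0, -1) = (3, 4, -7)
  D2: (2, 4, -6) + (0, 1, -1) = (2, 5, -7)
  D3: (2, 4, -6) + (-1, 1, 0) = (1, 5, -6)
  D4: (2, 4, -6) + (-1, 0, 1) = (1, 4, -5)
  D5: (2, 4, -6) + (0, -1, 1) = (2, 3, -5)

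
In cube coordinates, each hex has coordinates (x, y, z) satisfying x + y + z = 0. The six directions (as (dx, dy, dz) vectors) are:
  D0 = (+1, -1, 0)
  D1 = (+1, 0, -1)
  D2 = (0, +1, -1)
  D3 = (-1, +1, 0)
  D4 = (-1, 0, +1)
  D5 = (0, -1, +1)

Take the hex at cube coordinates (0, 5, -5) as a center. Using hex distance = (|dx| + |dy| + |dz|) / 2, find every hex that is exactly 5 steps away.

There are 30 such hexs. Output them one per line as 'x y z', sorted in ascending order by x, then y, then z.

Walk ring at distance 5 from (0, 5, -5):
Start at center + D4*5 = (-5, 5, 0)
  hex 0: (-5, 5, 0)
  hex 1: (-4, 4, 0)
  hex 2: (-3, 3, 0)
  hex 3: (-2, 2, 0)
  hex 4: (-1, 1, 0)
  hex 5: (0, 0, 0)
  hex 6: (1, 0, -1)
  hex 7: (2, 0, -2)
  hex 8: (3, 0, -3)
  hex 9: (4, 0, -4)
  hex 10: (5, 0, -5)
  hex 11: (5, 1, -6)
  hex 12: (5, 2, -7)
  hex 13: (5, 3, -8)
  hex 14: (5, 4, -9)
  hex 15: (5, 5, -10)
  hex 16: (4, 6, -10)
  hex 17: (3, 7, -10)
  hex 18: (2, 8, -10)
  hex 19: (1, 9, -10)
  hex 20: (0, 10, -10)
  hex 21: (-1, 10, -9)
  hex 22: (-2, 10, -8)
  hex 23: (-3, 10, -7)
  hex 24: (-4, 10, -6)
  hex 25: (-5, 10, -5)
  hex 26: (-5, 9, -4)
  hex 27: (-5, 8, -3)
  hex 28: (-5, 7, -2)
  hex 29: (-5, 6, -1)
Sorted: 30 hexes.

Answer: -5 5 0
-5 6 -1
-5 7 -2
-5 8 -3
-5 9 -4
-5 10 -5
-4 4 0
-4 10 -6
-3 3 0
-3 10 -7
-2 2 0
-2 10 -8
-1 1 0
-1 10 -9
0 0 0
0 10 -10
1 0 -1
1 9 -10
2 0 -2
2 8 -10
3 0 -3
3 7 -10
4 0 -4
4 6 -10
5 0 -5
5 1 -6
5 2 -7
5 3 -8
5 4 -9
5 5 -10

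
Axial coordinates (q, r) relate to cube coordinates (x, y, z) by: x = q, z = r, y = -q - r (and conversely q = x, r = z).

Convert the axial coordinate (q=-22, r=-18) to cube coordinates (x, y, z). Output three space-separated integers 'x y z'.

Answer: -22 40 -18

Derivation:
x = q = -22
z = r = -18
y = -x - z = -(-22) - (-18) = 40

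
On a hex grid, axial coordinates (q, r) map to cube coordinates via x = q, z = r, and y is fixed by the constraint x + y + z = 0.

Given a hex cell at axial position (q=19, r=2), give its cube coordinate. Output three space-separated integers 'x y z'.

Answer: 19 -21 2

Derivation:
x = q = 19
z = r = 2
y = -x - z = -(19) - (2) = -21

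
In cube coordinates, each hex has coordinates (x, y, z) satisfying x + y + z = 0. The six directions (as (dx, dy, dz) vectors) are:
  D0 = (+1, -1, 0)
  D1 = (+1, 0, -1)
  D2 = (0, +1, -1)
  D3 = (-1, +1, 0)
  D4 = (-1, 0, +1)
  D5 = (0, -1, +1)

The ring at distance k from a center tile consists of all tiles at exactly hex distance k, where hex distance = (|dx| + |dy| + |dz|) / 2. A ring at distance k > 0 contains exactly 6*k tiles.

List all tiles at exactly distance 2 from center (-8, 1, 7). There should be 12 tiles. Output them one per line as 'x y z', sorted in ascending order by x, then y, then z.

Walk ring at distance 2 from (-8, 1, 7):
Start at center + D4*2 = (-10, 1, 9)
  hex 0: (-10, 1, 9)
  hex 1: (-9, 0, 9)
  hex 2: (-8, -1, 9)
  hex 3: (-7, -1, 8)
  hex 4: (-6, -1, 7)
  hex 5: (-6, 0, 6)
  hex 6: (-6, 1, 5)
  hex 7: (-7, 2, 5)
  hex 8: (-8, 3, 5)
  hex 9: (-9, 3, 6)
  hex 10: (-10, 3, 7)
  hex 11: (-10, 2, 8)
Sorted: 12 hexes.

Answer: -10 1 9
-10 2 8
-10 3 7
-9 0 9
-9 3 6
-8 -1 9
-8 3 5
-7 -1 8
-7 2 5
-6 -1 7
-6 0 6
-6 1 5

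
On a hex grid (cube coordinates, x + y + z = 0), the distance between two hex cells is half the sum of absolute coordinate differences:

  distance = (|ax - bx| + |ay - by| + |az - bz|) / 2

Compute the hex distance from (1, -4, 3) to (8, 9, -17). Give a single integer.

Answer: 20

Derivation:
|ax - bx| = |1 - 8| = 7
|ay - by| = |-4 - 9| = 13
|az - bz| = |3 - (-17)| = 20
distance = (7 + 13 + 20) / 2 = 40 / 2 = 20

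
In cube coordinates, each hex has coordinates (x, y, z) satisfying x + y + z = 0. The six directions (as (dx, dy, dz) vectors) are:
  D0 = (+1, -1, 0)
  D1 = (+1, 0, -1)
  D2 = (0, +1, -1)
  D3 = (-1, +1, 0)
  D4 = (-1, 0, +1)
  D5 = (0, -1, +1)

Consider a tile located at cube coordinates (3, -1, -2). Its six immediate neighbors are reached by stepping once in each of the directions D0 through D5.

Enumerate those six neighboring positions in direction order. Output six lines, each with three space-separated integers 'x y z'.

Answer: 4 -2 -2
4 -1 -3
3 0 -3
2 0 -2
2 -1 -1
3 -2 -1

Derivation:
Center: (3, -1, -2). Add each direction:
  D0: (3, -1, -2) + (1, -1, 0) = (4, -2, -2)
  D1: (3, -1, -2) + (1, 0, -1) = (4, -1, -3)
  D2: (3, -1, -2) + (0, 1, -1) = (3, 0, -3)
  D3: (3, -1, -2) + (-1, 1, 0) = (2, 0, -2)
  D4: (3, -1, -2) + (-1, 0, 1) = (2, -1, -1)
  D5: (3, -1, -2) + (0, -1, 1) = (3, -2, -1)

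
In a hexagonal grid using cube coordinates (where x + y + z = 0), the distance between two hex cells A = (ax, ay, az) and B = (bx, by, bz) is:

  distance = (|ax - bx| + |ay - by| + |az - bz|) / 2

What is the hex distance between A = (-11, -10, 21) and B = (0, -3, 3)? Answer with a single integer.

|ax - bx| = |-11 - 0| = 11
|ay - by| = |-10 - (-3)| = 7
|az - bz| = |21 - 3| = 18
distance = (11 + 7 + 18) / 2 = 36 / 2 = 18

Answer: 18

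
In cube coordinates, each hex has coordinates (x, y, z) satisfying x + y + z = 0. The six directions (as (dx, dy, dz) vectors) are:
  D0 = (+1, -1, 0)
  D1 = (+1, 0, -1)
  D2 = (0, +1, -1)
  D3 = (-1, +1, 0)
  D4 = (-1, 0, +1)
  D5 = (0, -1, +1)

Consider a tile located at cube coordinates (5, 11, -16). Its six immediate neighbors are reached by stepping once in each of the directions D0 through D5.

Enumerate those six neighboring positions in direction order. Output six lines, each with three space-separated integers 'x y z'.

Answer: 6 10 -16
6 11 -17
5 12 -17
4 12 -16
4 11 -15
5 10 -15

Derivation:
Center: (5, 11, -16). Add each direction:
  D0: (5, 11, -16) + (1, -1, 0) = (6, 10, -16)
  D1: (5, 11, -16) + (1, 0, -1) = (6, 11, -17)
  D2: (5, 11, -16) + (0, 1, -1) = (5, 12, -17)
  D3: (5, 11, -16) + (-1, 1, 0) = (4, 12, -16)
  D4: (5, 11, -16) + (-1, 0, 1) = (4, 11, -15)
  D5: (5, 11, -16) + (0, -1, 1) = (5, 10, -15)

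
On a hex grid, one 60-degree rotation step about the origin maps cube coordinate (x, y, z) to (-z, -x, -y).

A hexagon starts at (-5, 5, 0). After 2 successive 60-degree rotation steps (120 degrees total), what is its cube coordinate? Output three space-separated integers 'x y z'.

Answer: 5 0 -5

Derivation:
Start: (-5, 5, 0)
Step 1: (-5, 5, 0) -> (-(0), -(-5), -(5)) = (0, 5, -5)
Step 2: (0, 5, -5) -> (-(-5), -(0), -(5)) = (5, 0, -5)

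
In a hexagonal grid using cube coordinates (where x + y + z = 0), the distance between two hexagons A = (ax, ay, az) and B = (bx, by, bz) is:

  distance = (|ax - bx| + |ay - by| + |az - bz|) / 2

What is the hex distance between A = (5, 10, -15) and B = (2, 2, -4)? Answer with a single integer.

|ax - bx| = |5 - 2| = 3
|ay - by| = |10 - 2| = 8
|az - bz| = |-15 - (-4)| = 11
distance = (3 + 8 + 11) / 2 = 22 / 2 = 11

Answer: 11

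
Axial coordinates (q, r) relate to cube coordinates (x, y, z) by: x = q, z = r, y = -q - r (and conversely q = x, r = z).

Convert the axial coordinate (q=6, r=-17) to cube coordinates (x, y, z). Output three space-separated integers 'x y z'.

x = q = 6
z = r = -17
y = -x - z = -(6) - (-17) = 11

Answer: 6 11 -17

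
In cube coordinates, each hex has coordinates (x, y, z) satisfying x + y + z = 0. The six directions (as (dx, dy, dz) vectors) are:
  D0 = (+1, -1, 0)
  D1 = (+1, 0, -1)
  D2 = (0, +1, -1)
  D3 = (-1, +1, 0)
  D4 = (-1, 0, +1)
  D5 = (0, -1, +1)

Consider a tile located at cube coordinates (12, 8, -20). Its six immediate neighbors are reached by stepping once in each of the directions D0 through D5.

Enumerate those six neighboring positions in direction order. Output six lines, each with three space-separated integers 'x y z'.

Answer: 13 7 -20
13 8 -21
12 9 -21
11 9 -20
11 8 -19
12 7 -19

Derivation:
Center: (12, 8, -20). Add each direction:
  D0: (12, 8, -20) + (1, -1, 0) = (13, 7, -20)
  D1: (12, 8, -20) + (1, 0, -1) = (13, 8, -21)
  D2: (12, 8, -20) + (0, 1, -1) = (12, 9, -21)
  D3: (12, 8, -20) + (-1, 1, 0) = (11, 9, -20)
  D4: (12, 8, -20) + (-1, 0, 1) = (11, 8, -19)
  D5: (12, 8, -20) + (0, -1, 1) = (12, 7, -19)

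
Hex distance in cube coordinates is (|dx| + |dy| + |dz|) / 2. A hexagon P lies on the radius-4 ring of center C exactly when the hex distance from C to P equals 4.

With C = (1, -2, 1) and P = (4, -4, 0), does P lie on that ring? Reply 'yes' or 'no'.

Answer: no

Derivation:
|px - cx| = |4 - 1| = 3
|py - cy| = |-4 - (-2)| = 2
|pz - cz| = |0 - 1| = 1
distance = (3+2+1)/2 = 6/2 = 3
radius = 4; distance != radius -> no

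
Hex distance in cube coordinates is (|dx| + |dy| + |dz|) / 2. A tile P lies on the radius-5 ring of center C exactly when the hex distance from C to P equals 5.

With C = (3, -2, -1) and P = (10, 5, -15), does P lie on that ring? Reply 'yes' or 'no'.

Answer: no

Derivation:
|px - cx| = |10 - 3| = 7
|py - cy| = |5 - (-2)| = 7
|pz - cz| = |-15 - (-1)| = 14
distance = (7+7+14)/2 = 28/2 = 14
radius = 5; distance != radius -> no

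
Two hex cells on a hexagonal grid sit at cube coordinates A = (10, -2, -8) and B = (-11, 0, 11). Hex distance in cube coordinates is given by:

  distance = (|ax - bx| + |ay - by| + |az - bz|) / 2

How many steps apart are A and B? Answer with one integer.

|ax - bx| = |10 - (-11)| = 21
|ay - by| = |-2 - 0| = 2
|az - bz| = |-8 - 11| = 19
distance = (21 + 2 + 19) / 2 = 42 / 2 = 21

Answer: 21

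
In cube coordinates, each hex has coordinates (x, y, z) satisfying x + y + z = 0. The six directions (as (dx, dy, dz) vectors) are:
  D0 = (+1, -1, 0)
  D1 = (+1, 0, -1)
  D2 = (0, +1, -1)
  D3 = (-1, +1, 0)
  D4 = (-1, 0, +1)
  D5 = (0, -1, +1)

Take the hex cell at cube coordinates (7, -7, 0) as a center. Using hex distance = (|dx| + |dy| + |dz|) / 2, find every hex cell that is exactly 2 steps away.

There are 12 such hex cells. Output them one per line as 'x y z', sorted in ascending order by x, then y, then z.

Answer: 5 -7 2
5 -6 1
5 -5 0
6 -8 2
6 -5 -1
7 -9 2
7 -5 -2
8 -9 1
8 -6 -2
9 -9 0
9 -8 -1
9 -7 -2

Derivation:
Walk ring at distance 2 from (7, -7, 0):
Start at center + D4*2 = (5, -7, 2)
  hex 0: (5, -7, 2)
  hex 1: (6, -8, 2)
  hex 2: (7, -9, 2)
  hex 3: (8, -9, 1)
  hex 4: (9, -9, 0)
  hex 5: (9, -8, -1)
  hex 6: (9, -7, -2)
  hex 7: (8, -6, -2)
  hex 8: (7, -5, -2)
  hex 9: (6, -5, -1)
  hex 10: (5, -5, 0)
  hex 11: (5, -6, 1)
Sorted: 12 hexes.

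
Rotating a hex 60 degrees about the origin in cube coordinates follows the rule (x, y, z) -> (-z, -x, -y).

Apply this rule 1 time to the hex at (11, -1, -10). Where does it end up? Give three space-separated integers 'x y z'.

Answer: 10 -11 1

Derivation:
Start: (11, -1, -10)
Step 1: (11, -1, -10) -> (-(-10), -(11), -(-1)) = (10, -11, 1)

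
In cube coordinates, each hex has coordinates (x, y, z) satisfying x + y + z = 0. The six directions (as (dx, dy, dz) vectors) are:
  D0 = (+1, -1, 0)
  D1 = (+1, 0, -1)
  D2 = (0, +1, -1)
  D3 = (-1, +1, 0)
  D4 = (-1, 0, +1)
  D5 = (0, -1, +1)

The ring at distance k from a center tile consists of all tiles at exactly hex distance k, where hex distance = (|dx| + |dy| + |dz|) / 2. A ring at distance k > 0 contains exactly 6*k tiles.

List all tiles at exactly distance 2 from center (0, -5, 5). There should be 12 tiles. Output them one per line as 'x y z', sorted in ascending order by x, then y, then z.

Walk ring at distance 2 from (0, -5, 5):
Start at center + D4*2 = (-2, -5, 7)
  hex 0: (-2, -5, 7)
  hex 1: (-1, -6, 7)
  hex 2: (0, -7, 7)
  hex 3: (1, -7, 6)
  hex 4: (2, -7, 5)
  hex 5: (2, -6, 4)
  hex 6: (2, -5, 3)
  hex 7: (1, -4, 3)
  hex 8: (0, -3, 3)
  hex 9: (-1, -3, 4)
  hex 10: (-2, -3, 5)
  hex 11: (-2, -4, 6)
Sorted: 12 hexes.

Answer: -2 -5 7
-2 -4 6
-2 -3 5
-1 -6 7
-1 -3 4
0 -7 7
0 -3 3
1 -7 6
1 -4 3
2 -7 5
2 -6 4
2 -5 3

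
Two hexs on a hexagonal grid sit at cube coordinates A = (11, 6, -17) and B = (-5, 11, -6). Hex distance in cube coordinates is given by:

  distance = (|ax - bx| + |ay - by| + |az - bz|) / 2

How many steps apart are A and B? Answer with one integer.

Answer: 16

Derivation:
|ax - bx| = |11 - (-5)| = 16
|ay - by| = |6 - 11| = 5
|az - bz| = |-17 - (-6)| = 11
distance = (16 + 5 + 11) / 2 = 32 / 2 = 16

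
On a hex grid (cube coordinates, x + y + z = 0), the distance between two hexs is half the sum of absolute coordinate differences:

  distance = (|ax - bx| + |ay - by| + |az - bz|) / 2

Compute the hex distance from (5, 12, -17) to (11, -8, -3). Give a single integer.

Answer: 20

Derivation:
|ax - bx| = |5 - 11| = 6
|ay - by| = |12 - (-8)| = 20
|az - bz| = |-17 - (-3)| = 14
distance = (6 + 20 + 14) / 2 = 40 / 2 = 20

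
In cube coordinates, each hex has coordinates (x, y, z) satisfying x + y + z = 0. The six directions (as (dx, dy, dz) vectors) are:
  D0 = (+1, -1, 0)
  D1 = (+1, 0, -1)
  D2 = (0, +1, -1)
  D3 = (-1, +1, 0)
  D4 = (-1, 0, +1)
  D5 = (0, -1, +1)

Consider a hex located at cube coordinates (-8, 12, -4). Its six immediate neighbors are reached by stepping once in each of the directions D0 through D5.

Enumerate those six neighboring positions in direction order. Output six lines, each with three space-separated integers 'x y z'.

Center: (-8, 12, -4). Add each direction:
  D0: (-8, 12, -4) + (1, -1, 0) = (-7, 11, -4)
  D1: (-8, 12, -4) + (1, 0, -1) = (-7, 12, -5)
  D2: (-8, 12, -4) + (0, 1, -1) = (-8, 13, -5)
  D3: (-8, 12, -4) + (-1, 1, 0) = (-9, 13, -4)
  D4: (-8, 12, -4) + (-1, 0, 1) = (-9, 12, -3)
  D5: (-8, 12, -4) + (0, -1, 1) = (-8, 11, -3)

Answer: -7 11 -4
-7 12 -5
-8 13 -5
-9 13 -4
-9 12 -3
-8 11 -3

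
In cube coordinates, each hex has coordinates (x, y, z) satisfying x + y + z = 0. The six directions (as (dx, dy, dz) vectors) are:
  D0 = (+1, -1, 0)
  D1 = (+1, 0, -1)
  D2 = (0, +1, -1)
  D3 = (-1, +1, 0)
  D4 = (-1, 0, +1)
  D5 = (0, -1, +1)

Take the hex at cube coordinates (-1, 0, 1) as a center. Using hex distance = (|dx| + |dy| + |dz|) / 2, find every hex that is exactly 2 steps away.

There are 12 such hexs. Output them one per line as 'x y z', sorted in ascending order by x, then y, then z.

Walk ring at distance 2 from (-1, 0, 1):
Start at center + D4*2 = (-3, 0, 3)
  hex 0: (-3, 0, 3)
  hex 1: (-2, -1, 3)
  hex 2: (-1, -2, 3)
  hex 3: (0, -2, 2)
  hex 4: (1, -2, 1)
  hex 5: (1, -1, 0)
  hex 6: (1, 0, -1)
  hex 7: (0, 1, -1)
  hex 8: (-1, 2, -1)
  hex 9: (-2, 2, 0)
  hex 10: (-3, 2, 1)
  hex 11: (-3, 1, 2)
Sorted: 12 hexes.

Answer: -3 0 3
-3 1 2
-3 2 1
-2 -1 3
-2 2 0
-1 -2 3
-1 2 -1
0 -2 2
0 1 -1
1 -2 1
1 -1 0
1 0 -1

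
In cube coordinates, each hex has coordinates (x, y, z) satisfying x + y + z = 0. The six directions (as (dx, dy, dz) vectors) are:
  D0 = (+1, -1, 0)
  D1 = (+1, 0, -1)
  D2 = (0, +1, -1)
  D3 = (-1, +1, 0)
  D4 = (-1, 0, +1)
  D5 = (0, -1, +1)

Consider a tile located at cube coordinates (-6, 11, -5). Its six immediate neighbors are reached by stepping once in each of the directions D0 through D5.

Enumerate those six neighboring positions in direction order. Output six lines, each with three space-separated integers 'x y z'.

Center: (-6, 11, -5). Add each direction:
  D0: (-6, 11, -5) + (1, -1, 0) = (-5, 10, -5)
  D1: (-6, 11, -5) + (1, 0, -1) = (-5, 11, -6)
  D2: (-6, 11, -5) + (0, 1, -1) = (-6, 12, -6)
  D3: (-6, 11, -5) + (-1, 1, 0) = (-7, 12, -5)
  D4: (-6, 11, -5) + (-1, 0, 1) = (-7, 11, -4)
  D5: (-6, 11, -5) + (0, -1, 1) = (-6, 10, -4)

Answer: -5 10 -5
-5 11 -6
-6 12 -6
-7 12 -5
-7 11 -4
-6 10 -4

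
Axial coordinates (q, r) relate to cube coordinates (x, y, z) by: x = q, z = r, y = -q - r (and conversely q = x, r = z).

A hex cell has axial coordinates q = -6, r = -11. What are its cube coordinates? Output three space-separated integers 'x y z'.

x = q = -6
z = r = -11
y = -x - z = -(-6) - (-11) = 17

Answer: -6 17 -11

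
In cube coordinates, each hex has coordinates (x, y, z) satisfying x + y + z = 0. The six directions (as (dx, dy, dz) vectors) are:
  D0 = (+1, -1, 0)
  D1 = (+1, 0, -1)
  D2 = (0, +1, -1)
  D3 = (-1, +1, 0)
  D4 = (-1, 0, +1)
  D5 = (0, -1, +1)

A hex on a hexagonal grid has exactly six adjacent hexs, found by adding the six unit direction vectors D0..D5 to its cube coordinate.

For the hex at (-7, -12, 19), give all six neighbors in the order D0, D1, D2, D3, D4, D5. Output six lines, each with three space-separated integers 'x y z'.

Answer: -6 -13 19
-6 -12 18
-7 -11 18
-8 -11 19
-8 -12 20
-7 -13 20

Derivation:
Center: (-7, -12, 19). Add each direction:
  D0: (-7, -12, 19) + (1, -1, 0) = (-6, -13, 19)
  D1: (-7, -12, 19) + (1, 0, -1) = (-6, -12, 18)
  D2: (-7, -12, 19) + (0, 1, -1) = (-7, -11, 18)
  D3: (-7, -12, 19) + (-1, 1, 0) = (-8, -11, 19)
  D4: (-7, -12, 19) + (-1, 0, 1) = (-8, -12, 20)
  D5: (-7, -12, 19) + (0, -1, 1) = (-7, -13, 20)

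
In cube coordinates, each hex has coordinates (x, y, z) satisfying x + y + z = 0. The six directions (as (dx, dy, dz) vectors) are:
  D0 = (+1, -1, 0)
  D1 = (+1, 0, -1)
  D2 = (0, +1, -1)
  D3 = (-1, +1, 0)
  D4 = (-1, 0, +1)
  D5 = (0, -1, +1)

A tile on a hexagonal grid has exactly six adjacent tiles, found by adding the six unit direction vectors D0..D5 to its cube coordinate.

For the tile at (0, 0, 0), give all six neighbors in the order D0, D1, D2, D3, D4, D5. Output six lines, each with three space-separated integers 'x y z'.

Center: (0, 0, 0). Add each direction:
  D0: (0, 0, 0) + (1, -1, 0) = (1, -1, 0)
  D1: (0, 0, 0) + (1, 0, -1) = (1, 0, -1)
  D2: (0, 0, 0) + (0, 1, -1) = (0, 1, -1)
  D3: (0, 0, 0) + (-1, 1, 0) = (-1, 1, 0)
  D4: (0, 0, 0) + (-1, 0, 1) = (-1, 0, 1)
  D5: (0, 0, 0) + (0, -1, 1) = (0, -1, 1)

Answer: 1 -1 0
1 0 -1
0 1 -1
-1 1 0
-1 0 1
0 -1 1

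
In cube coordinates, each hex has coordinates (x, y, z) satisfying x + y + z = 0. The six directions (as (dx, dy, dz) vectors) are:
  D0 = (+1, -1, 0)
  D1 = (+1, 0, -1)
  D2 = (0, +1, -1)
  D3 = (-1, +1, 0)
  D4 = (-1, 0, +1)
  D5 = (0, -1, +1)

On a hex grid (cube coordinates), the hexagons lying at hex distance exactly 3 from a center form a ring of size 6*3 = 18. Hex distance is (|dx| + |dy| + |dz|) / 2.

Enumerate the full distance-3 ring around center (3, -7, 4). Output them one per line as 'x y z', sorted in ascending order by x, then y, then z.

Answer: 0 -7 7
0 -6 6
0 -5 5
0 -4 4
1 -8 7
1 -4 3
2 -9 7
2 -4 2
3 -10 7
3 -4 1
4 -10 6
4 -5 1
5 -10 5
5 -6 1
6 -10 4
6 -9 3
6 -8 2
6 -7 1

Derivation:
Walk ring at distance 3 from (3, -7, 4):
Start at center + D4*3 = (0, -7, 7)
  hex 0: (0, -7, 7)
  hex 1: (1, -8, 7)
  hex 2: (2, -9, 7)
  hex 3: (3, -10, 7)
  hex 4: (4, -10, 6)
  hex 5: (5, -10, 5)
  hex 6: (6, -10, 4)
  hex 7: (6, -9, 3)
  hex 8: (6, -8, 2)
  hex 9: (6, -7, 1)
  hex 10: (5, -6, 1)
  hex 11: (4, -5, 1)
  hex 12: (3, -4, 1)
  hex 13: (2, -4, 2)
  hex 14: (1, -4, 3)
  hex 15: (0, -4, 4)
  hex 16: (0, -5, 5)
  hex 17: (0, -6, 6)
Sorted: 18 hexes.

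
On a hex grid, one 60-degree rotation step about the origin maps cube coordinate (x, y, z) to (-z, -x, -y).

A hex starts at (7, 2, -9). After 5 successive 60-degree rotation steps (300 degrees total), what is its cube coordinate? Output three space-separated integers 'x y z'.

Start: (7, 2, -9)
Step 1: (7, 2, -9) -> (-(-9), -(7), -(2)) = (9, -7, -2)
Step 2: (9, -7, -2) -> (-(-2), -(9), -(-7)) = (2, -9, 7)
Step 3: (2, -9, 7) -> (-(7), -(2), -(-9)) = (-7, -2, 9)
Step 4: (-7, -2, 9) -> (-(9), -(-7), -(-2)) = (-9, 7, 2)
Step 5: (-9, 7, 2) -> (-(2), -(-9), -(7)) = (-2, 9, -7)

Answer: -2 9 -7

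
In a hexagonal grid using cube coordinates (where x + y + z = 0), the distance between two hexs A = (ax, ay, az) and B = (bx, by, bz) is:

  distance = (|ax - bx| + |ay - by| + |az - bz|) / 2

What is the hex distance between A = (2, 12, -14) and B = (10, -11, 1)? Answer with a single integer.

|ax - bx| = |2 - 10| = 8
|ay - by| = |12 - (-11)| = 23
|az - bz| = |-14 - 1| = 15
distance = (8 + 23 + 15) / 2 = 46 / 2 = 23

Answer: 23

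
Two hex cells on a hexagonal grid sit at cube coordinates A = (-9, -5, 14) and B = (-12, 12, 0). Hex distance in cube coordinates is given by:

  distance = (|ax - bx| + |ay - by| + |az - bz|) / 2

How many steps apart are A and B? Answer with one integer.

Answer: 17

Derivation:
|ax - bx| = |-9 - (-12)| = 3
|ay - by| = |-5 - 12| = 17
|az - bz| = |14 - 0| = 14
distance = (3 + 17 + 14) / 2 = 34 / 2 = 17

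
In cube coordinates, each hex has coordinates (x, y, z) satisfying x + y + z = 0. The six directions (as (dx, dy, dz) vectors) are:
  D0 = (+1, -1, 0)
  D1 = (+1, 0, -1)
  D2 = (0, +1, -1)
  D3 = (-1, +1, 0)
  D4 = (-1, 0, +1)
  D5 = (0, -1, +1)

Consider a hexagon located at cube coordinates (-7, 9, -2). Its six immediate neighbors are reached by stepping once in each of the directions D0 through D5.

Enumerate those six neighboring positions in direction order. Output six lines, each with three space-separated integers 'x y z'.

Center: (-7, 9, -2). Add each direction:
  D0: (-7, 9, -2) + (1, -1, 0) = (-6, 8, -2)
  D1: (-7, 9, -2) + (1, 0, -1) = (-6, 9, -3)
  D2: (-7, 9, -2) + (0, 1, -1) = (-7, 10, -3)
  D3: (-7, 9, -2) + (-1, 1, 0) = (-8, 10, -2)
  D4: (-7, 9, -2) + (-1, 0, 1) = (-8, 9, -1)
  D5: (-7, 9, -2) + (0, -1, 1) = (-7, 8, -1)

Answer: -6 8 -2
-6 9 -3
-7 10 -3
-8 10 -2
-8 9 -1
-7 8 -1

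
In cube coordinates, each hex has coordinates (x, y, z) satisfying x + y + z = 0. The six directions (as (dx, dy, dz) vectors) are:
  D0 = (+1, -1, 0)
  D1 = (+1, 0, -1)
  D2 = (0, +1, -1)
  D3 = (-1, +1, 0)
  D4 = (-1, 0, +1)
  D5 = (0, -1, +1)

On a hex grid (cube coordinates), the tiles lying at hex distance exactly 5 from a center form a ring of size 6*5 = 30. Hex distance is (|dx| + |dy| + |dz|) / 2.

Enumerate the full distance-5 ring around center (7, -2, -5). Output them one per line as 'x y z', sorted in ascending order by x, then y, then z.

Answer: 2 -2 0
2 -1 -1
2 0 -2
2 1 -3
2 2 -4
2 3 -5
3 -3 0
3 3 -6
4 -4 0
4 3 -7
5 -5 0
5 3 -8
6 -6 0
6 3 -9
7 -7 0
7 3 -10
8 -7 -1
8 2 -10
9 -7 -2
9 1 -10
10 -7 -3
10 0 -10
11 -7 -4
11 -1 -10
12 -7 -5
12 -6 -6
12 -5 -7
12 -4 -8
12 -3 -9
12 -2 -10

Derivation:
Walk ring at distance 5 from (7, -2, -5):
Start at center + D4*5 = (2, -2, 0)
  hex 0: (2, -2, 0)
  hex 1: (3, -3, 0)
  hex 2: (4, -4, 0)
  hex 3: (5, -5, 0)
  hex 4: (6, -6, 0)
  hex 5: (7, -7, 0)
  hex 6: (8, -7, -1)
  hex 7: (9, -7, -2)
  hex 8: (10, -7, -3)
  hex 9: (11, -7, -4)
  hex 10: (12, -7, -5)
  hex 11: (12, -6, -6)
  hex 12: (12, -5, -7)
  hex 13: (12, -4, -8)
  hex 14: (12, -3, -9)
  hex 15: (12, -2, -10)
  hex 16: (11, -1, -10)
  hex 17: (10, 0, -10)
  hex 18: (9, 1, -10)
  hex 19: (8, 2, -10)
  hex 20: (7, 3, -10)
  hex 21: (6, 3, -9)
  hex 22: (5, 3, -8)
  hex 23: (4, 3, -7)
  hex 24: (3, 3, -6)
  hex 25: (2, 3, -5)
  hex 26: (2, 2, -4)
  hex 27: (2, 1, -3)
  hex 28: (2, 0, -2)
  hex 29: (2, -1, -1)
Sorted: 30 hexes.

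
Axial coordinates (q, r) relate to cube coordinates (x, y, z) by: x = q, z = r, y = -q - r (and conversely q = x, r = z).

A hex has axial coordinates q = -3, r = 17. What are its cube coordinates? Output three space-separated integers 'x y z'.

Answer: -3 -14 17

Derivation:
x = q = -3
z = r = 17
y = -x - z = -(-3) - (17) = -14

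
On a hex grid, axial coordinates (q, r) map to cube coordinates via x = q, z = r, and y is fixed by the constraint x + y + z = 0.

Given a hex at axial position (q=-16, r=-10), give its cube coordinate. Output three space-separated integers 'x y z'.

Answer: -16 26 -10

Derivation:
x = q = -16
z = r = -10
y = -x - z = -(-16) - (-10) = 26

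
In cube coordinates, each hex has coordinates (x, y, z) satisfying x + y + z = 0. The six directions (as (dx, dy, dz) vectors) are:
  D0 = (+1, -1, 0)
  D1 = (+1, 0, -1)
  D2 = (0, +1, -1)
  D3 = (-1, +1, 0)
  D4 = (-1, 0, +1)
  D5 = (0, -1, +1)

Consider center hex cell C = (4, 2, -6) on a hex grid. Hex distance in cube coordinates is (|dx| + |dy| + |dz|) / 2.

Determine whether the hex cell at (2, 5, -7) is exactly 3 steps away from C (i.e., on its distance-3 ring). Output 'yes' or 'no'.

|px - cx| = |2 - 4| = 2
|py - cy| = |5 - 2| = 3
|pz - cz| = |-7 - (-6)| = 1
distance = (2+3+1)/2 = 6/2 = 3
radius = 3; distance == radius -> yes

Answer: yes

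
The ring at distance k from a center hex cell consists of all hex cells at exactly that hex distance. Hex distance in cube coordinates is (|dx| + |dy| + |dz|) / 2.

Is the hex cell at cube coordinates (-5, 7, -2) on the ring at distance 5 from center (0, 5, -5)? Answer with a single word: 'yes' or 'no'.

|px - cx| = |-5 - 0| = 5
|py - cy| = |7 - 5| = 2
|pz - cz| = |-2 - (-5)| = 3
distance = (5+2+3)/2 = 10/2 = 5
radius = 5; distance == radius -> yes

Answer: yes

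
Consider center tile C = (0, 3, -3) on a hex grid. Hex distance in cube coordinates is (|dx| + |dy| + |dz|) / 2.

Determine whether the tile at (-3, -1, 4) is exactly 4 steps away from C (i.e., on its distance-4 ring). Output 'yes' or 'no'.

Answer: no

Derivation:
|px - cx| = |-3 - 0| = 3
|py - cy| = |-1 - 3| = 4
|pz - cz| = |4 - (-3)| = 7
distance = (3+4+7)/2 = 14/2 = 7
radius = 4; distance != radius -> no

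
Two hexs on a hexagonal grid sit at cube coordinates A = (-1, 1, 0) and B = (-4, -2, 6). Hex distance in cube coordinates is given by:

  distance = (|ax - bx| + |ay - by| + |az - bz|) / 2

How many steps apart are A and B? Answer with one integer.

|ax - bx| = |-1 - (-4)| = 3
|ay - by| = |1 - (-2)| = 3
|az - bz| = |0 - 6| = 6
distance = (3 + 3 + 6) / 2 = 12 / 2 = 6

Answer: 6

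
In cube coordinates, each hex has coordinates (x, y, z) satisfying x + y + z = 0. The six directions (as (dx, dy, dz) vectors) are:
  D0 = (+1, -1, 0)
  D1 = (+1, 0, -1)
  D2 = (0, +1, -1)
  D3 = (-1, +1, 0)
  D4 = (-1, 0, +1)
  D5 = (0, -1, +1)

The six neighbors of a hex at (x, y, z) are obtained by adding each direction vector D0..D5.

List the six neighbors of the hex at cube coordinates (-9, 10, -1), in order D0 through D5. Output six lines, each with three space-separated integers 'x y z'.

Center: (-9, 10, -1). Add each direction:
  D0: (-9, 10, -1) + (1, -1, 0) = (-8, 9, -1)
  D1: (-9, 10, -1) + (1, 0, -1) = (-8, 10, -2)
  D2: (-9, 10, -1) + (0, 1, -1) = (-9, 11, -2)
  D3: (-9, 10, -1) + (-1, 1, 0) = (-10, 11, -1)
  D4: (-9, 10, -1) + (-1, 0, 1) = (-10, 10, 0)
  D5: (-9, 10, -1) + (0, -1, 1) = (-9, 9, 0)

Answer: -8 9 -1
-8 10 -2
-9 11 -2
-10 11 -1
-10 10 0
-9 9 0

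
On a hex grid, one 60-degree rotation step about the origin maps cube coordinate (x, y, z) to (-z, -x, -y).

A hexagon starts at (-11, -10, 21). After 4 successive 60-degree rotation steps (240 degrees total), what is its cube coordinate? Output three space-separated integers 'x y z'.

Start: (-11, -10, 21)
Step 1: (-11, -10, 21) -> (-(21), -(-11), -(-10)) = (-21, 11, 10)
Step 2: (-21, 11, 10) -> (-(10), -(-21), -(11)) = (-10, 21, -11)
Step 3: (-10, 21, -11) -> (-(-11), -(-10), -(21)) = (11, 10, -21)
Step 4: (11, 10, -21) -> (-(-21), -(11), -(10)) = (21, -11, -10)

Answer: 21 -11 -10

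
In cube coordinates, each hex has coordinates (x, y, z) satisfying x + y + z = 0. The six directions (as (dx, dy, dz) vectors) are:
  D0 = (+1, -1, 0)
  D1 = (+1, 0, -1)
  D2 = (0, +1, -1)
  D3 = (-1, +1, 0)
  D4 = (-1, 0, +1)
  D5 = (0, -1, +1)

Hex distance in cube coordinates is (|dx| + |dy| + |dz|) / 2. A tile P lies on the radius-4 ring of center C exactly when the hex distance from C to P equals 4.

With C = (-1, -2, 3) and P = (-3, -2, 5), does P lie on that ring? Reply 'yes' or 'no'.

|px - cx| = |-3 - (-1)| = 2
|py - cy| = |-2 - (-2)| = 0
|pz - cz| = |5 - 3| = 2
distance = (2+0+2)/2 = 4/2 = 2
radius = 4; distance != radius -> no

Answer: no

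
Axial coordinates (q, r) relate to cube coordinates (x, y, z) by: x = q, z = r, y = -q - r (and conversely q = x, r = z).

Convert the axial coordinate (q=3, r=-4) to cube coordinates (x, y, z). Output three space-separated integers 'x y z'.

x = q = 3
z = r = -4
y = -x - z = -(3) - (-4) = 1

Answer: 3 1 -4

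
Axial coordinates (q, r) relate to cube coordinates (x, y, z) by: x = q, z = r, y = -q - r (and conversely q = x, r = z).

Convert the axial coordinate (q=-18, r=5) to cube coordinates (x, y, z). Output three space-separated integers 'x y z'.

x = q = -18
z = r = 5
y = -x - z = -(-18) - (5) = 13

Answer: -18 13 5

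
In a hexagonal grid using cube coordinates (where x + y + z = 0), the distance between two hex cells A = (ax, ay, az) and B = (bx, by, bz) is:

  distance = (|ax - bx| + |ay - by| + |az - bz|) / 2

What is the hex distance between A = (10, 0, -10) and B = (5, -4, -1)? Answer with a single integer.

|ax - bx| = |10 - 5| = 5
|ay - by| = |0 - (-4)| = 4
|az - bz| = |-10 - (-1)| = 9
distance = (5 + 4 + 9) / 2 = 18 / 2 = 9

Answer: 9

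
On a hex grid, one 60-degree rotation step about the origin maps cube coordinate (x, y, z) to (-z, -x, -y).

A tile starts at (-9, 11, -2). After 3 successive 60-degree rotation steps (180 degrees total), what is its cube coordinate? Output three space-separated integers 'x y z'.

Start: (-9, 11, -2)
Step 1: (-9, 11, -2) -> (-(-2), -(-9), -(11)) = (2, 9, -11)
Step 2: (2, 9, -11) -> (-(-11), -(2), -(9)) = (11, -2, -9)
Step 3: (11, -2, -9) -> (-(-9), -(11), -(-2)) = (9, -11, 2)

Answer: 9 -11 2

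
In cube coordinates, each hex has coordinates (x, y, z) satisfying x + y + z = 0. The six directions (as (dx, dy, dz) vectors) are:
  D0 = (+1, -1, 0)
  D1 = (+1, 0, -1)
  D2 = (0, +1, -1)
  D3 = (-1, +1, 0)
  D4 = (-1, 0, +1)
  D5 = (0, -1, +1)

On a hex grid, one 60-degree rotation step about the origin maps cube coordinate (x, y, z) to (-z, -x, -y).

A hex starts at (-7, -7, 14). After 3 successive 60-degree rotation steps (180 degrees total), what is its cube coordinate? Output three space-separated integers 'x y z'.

Start: (-7, -7, 14)
Step 1: (-7, -7, 14) -> (-(14), -(-7), -(-7)) = (-14, 7, 7)
Step 2: (-14, 7, 7) -> (-(7), -(-14), -(7)) = (-7, 14, -7)
Step 3: (-7, 14, -7) -> (-(-7), -(-7), -(14)) = (7, 7, -14)

Answer: 7 7 -14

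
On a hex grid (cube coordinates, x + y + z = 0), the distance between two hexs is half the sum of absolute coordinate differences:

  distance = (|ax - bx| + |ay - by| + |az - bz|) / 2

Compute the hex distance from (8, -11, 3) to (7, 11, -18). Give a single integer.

Answer: 22

Derivation:
|ax - bx| = |8 - 7| = 1
|ay - by| = |-11 - 11| = 22
|az - bz| = |3 - (-18)| = 21
distance = (1 + 22 + 21) / 2 = 44 / 2 = 22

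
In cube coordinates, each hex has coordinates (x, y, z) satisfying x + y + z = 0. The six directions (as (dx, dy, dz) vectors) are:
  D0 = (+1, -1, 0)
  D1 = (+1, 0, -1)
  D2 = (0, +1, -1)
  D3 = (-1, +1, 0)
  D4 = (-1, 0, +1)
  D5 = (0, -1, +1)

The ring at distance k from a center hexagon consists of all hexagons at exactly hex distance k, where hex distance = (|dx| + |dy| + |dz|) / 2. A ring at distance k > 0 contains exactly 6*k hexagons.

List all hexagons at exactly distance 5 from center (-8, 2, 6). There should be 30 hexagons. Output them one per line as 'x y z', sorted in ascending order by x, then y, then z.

Answer: -13 2 11
-13 3 10
-13 4 9
-13 5 8
-13 6 7
-13 7 6
-12 1 11
-12 7 5
-11 0 11
-11 7 4
-10 -1 11
-10 7 3
-9 -2 11
-9 7 2
-8 -3 11
-8 7 1
-7 -3 10
-7 6 1
-6 -3 9
-6 5 1
-5 -3 8
-5 4 1
-4 -3 7
-4 3 1
-3 -3 6
-3 -2 5
-3 -1 4
-3 0 3
-3 1 2
-3 2 1

Derivation:
Walk ring at distance 5 from (-8, 2, 6):
Start at center + D4*5 = (-13, 2, 11)
  hex 0: (-13, 2, 11)
  hex 1: (-12, 1, 11)
  hex 2: (-11, 0, 11)
  hex 3: (-10, -1, 11)
  hex 4: (-9, -2, 11)
  hex 5: (-8, -3, 11)
  hex 6: (-7, -3, 10)
  hex 7: (-6, -3, 9)
  hex 8: (-5, -3, 8)
  hex 9: (-4, -3, 7)
  hex 10: (-3, -3, 6)
  hex 11: (-3, -2, 5)
  hex 12: (-3, -1, 4)
  hex 13: (-3, 0, 3)
  hex 14: (-3, 1, 2)
  hex 15: (-3, 2, 1)
  hex 16: (-4, 3, 1)
  hex 17: (-5, 4, 1)
  hex 18: (-6, 5, 1)
  hex 19: (-7, 6, 1)
  hex 20: (-8, 7, 1)
  hex 21: (-9, 7, 2)
  hex 22: (-10, 7, 3)
  hex 23: (-11, 7, 4)
  hex 24: (-12, 7, 5)
  hex 25: (-13, 7, 6)
  hex 26: (-13, 6, 7)
  hex 27: (-13, 5, 8)
  hex 28: (-13, 4, 9)
  hex 29: (-13, 3, 10)
Sorted: 30 hexes.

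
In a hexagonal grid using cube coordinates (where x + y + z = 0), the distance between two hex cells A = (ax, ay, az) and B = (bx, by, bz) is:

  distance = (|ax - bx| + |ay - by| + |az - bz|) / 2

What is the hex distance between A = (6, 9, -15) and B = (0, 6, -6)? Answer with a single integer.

Answer: 9

Derivation:
|ax - bx| = |6 - 0| = 6
|ay - by| = |9 - 6| = 3
|az - bz| = |-15 - (-6)| = 9
distance = (6 + 3 + 9) / 2 = 18 / 2 = 9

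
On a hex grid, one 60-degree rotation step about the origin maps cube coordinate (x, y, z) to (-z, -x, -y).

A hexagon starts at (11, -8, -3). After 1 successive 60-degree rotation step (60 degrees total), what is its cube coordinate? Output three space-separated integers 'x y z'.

Start: (11, -8, -3)
Step 1: (11, -8, -3) -> (-(-3), -(11), -(-8)) = (3, -11, 8)

Answer: 3 -11 8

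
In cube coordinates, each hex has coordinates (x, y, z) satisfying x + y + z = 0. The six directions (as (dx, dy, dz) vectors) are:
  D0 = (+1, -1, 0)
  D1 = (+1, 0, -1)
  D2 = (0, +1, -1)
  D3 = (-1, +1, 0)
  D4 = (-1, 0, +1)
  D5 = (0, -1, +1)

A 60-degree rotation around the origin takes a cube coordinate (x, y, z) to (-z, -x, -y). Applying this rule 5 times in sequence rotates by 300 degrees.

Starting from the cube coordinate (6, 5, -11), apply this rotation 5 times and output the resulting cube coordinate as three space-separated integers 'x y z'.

Start: (6, 5, -11)
Step 1: (6, 5, -11) -> (-(-11), -(6), -(5)) = (11, -6, -5)
Step 2: (11, -6, -5) -> (-(-5), -(11), -(-6)) = (5, -11, 6)
Step 3: (5, -11, 6) -> (-(6), -(5), -(-11)) = (-6, -5, 11)
Step 4: (-6, -5, 11) -> (-(11), -(-6), -(-5)) = (-11, 6, 5)
Step 5: (-11, 6, 5) -> (-(5), -(-11), -(6)) = (-5, 11, -6)

Answer: -5 11 -6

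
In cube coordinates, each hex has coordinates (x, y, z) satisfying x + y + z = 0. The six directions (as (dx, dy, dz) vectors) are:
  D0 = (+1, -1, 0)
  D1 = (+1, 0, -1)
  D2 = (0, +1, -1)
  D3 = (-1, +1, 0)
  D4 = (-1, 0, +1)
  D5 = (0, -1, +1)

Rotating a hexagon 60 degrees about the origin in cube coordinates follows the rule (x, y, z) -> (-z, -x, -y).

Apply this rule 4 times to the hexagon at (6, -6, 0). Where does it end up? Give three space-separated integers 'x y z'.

Start: (6, -6, 0)
Step 1: (6, -6, 0) -> (-(0), -(6), -(-6)) = (0, -6, 6)
Step 2: (0, -6, 6) -> (-(6), -(0), -(-6)) = (-6, 0, 6)
Step 3: (-6, 0, 6) -> (-(6), -(-6), -(0)) = (-6, 6, 0)
Step 4: (-6, 6, 0) -> (-(0), -(-6), -(6)) = (0, 6, -6)

Answer: 0 6 -6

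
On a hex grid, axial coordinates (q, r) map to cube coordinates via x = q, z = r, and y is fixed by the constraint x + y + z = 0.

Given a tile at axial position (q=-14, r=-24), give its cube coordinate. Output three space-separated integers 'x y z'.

x = q = -14
z = r = -24
y = -x - z = -(-14) - (-24) = 38

Answer: -14 38 -24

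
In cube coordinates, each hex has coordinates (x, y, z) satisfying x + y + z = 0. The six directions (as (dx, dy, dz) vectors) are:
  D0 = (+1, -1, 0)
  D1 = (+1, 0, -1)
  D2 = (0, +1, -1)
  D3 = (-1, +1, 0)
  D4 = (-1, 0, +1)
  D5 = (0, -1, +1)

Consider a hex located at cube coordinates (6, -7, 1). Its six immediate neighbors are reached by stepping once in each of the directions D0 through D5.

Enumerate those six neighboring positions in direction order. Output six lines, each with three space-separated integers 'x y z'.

Center: (6, -7, 1). Add each direction:
  D0: (6, -7, 1) + (1, -1, 0) = (7, -8, 1)
  D1: (6, -7, 1) + (1, 0, -1) = (7, -7, 0)
  D2: (6, -7, 1) + (0, 1, -1) = (6, -6, 0)
  D3: (6, -7, 1) + (-1, 1, 0) = (5, -6, 1)
  D4: (6, -7, 1) + (-1, 0, 1) = (5, -7, 2)
  D5: (6, -7, 1) + (0, -1, 1) = (6, -8, 2)

Answer: 7 -8 1
7 -7 0
6 -6 0
5 -6 1
5 -7 2
6 -8 2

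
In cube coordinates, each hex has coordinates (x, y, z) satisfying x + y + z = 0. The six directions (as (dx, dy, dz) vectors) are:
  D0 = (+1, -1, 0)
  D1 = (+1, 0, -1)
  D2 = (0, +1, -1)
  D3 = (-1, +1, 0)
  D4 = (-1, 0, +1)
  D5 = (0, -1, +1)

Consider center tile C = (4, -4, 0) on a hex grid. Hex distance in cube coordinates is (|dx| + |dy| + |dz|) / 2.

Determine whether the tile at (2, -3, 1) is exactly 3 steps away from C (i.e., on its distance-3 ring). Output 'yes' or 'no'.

Answer: no

Derivation:
|px - cx| = |2 - 4| = 2
|py - cy| = |-3 - (-4)| = 1
|pz - cz| = |1 - 0| = 1
distance = (2+1+1)/2 = 4/2 = 2
radius = 3; distance != radius -> no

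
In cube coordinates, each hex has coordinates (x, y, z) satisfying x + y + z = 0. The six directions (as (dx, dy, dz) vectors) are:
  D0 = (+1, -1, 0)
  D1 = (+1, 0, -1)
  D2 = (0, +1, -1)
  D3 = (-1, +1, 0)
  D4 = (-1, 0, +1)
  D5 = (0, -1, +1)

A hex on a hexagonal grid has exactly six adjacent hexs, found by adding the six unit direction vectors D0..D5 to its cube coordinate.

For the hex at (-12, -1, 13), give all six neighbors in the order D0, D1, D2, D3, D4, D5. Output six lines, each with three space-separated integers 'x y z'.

Answer: -11 -2 13
-11 -1 12
-12 0 12
-13 0 13
-13 -1 14
-12 -2 14

Derivation:
Center: (-12, -1, 13). Add each direction:
  D0: (-12, -1, 13) + (1, -1, 0) = (-11, -2, 13)
  D1: (-12, -1, 13) + (1, 0, -1) = (-11, -1, 12)
  D2: (-12, -1, 13) + (0, 1, -1) = (-12, 0, 12)
  D3: (-12, -1, 13) + (-1, 1, 0) = (-13, 0, 13)
  D4: (-12, -1, 13) + (-1, 0, 1) = (-13, -1, 14)
  D5: (-12, -1, 13) + (0, -1, 1) = (-12, -2, 14)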